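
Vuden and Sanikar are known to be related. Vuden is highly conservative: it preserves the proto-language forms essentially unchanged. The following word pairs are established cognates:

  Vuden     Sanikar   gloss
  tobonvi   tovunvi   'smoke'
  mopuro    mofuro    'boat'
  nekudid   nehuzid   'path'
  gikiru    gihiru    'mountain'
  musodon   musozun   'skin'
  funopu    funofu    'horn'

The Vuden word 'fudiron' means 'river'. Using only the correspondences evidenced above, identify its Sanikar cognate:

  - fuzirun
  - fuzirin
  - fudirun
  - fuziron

nekudid ~ nehuzid — Vuden d corresponds to Sanikar z between vowels (before a front vowel).
tobonvi ~ tovunvi, musodon ~ musozun — Vuden o corresponds to Sanikar u after a consonant, before a nasal.
Applying these to Vuden 'fudiron':
  fudiron → fuziron   (d→z between vowels (before a front vowel))
  fuziron → fuzirun   (o→u after a consonant, before a nasal)
So the Sanikar cognate is 'fuzirun'.

fuzirun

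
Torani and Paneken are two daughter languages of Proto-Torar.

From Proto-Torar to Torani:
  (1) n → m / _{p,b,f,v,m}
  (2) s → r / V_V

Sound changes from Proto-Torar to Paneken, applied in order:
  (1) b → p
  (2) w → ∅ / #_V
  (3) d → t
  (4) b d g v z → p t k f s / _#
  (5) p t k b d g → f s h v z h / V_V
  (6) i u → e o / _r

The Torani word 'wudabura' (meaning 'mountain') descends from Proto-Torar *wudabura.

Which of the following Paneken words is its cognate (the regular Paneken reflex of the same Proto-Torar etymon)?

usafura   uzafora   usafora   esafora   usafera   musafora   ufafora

usafora

Paneken: start from *wudabura.
  rule 1 (unconditioned shift): wudabura → wudapura
  rule 2 (glide loss): wudapura → udapura
  rule 3 (unconditioned shift): udapura → utapura
  rule 4: no change — utapura
  rule 5 (intervocalic lenition): utapura → usafura
  rule 6 (pre-rhotic lowering): usafura → usafora
  ⇒ Paneken usafora
The other candidates each miss or misapply at least one Paneken change.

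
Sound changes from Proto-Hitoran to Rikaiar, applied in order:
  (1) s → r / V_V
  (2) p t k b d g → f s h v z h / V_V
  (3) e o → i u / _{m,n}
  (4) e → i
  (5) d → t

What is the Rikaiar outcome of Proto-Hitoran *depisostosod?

Rikaiar: *depisostosod > depirostorod > defirostorod > difirostorod > tifirostorot  (by rhotacism, intervocalic lenition, vowel merger, unconditioned shift)

tifirostorot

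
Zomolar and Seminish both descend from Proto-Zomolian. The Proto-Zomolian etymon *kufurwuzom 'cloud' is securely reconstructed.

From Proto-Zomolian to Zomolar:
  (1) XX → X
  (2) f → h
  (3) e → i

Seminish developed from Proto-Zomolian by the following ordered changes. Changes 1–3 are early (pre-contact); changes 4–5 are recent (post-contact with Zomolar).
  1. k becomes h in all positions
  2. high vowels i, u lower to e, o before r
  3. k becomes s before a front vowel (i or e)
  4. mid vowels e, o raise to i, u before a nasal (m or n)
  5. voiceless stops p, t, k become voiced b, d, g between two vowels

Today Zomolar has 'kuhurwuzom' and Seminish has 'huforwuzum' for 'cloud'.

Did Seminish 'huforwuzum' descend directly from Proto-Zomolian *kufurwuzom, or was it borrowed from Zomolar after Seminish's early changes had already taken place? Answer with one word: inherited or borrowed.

inherited

If inherited, *kufurwuzom would pass through all of Seminish's changes:
Seminish: *kufurwuzom > hufurwuzom > huforwuzom > huforwuzum  (by unconditioned shift, pre-rhotic lowering, pre-nasal raising)
If borrowed from Zomolar 'kuhurwuzom' after the early changes, it would undergo only the recent ones:
  rule 4 (pre-nasal raising): kuhurwuzom → kuhurwuzum
  rule 5 (intervocalic voicing): no change (kuhurwuzum)
  ⇒ as a loan: kuhurwuzum
Seminish 'huforwuzum' matches the inherited outcome exactly, so it is an inherited cognate, not a loan.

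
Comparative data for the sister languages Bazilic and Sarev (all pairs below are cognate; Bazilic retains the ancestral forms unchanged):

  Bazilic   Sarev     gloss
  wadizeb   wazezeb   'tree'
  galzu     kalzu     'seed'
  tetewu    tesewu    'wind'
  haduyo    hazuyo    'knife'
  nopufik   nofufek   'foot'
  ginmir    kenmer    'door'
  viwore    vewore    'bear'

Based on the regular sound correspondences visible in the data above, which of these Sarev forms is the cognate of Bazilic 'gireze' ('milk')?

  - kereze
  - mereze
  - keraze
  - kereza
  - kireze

kereze

ginmir ~ kenmer — Bazilic g corresponds to Sarev k word-initially before a front vowel.
ginmir ~ kenmer — Bazilic i corresponds to Sarev e after a consonant, before r.
Applying these to Bazilic 'gireze':
  gireze → kireze   (g→k word-initially before a front vowel)
  kireze → kereze   (i→e after a consonant, before r)
So the Sarev cognate is 'kereze'.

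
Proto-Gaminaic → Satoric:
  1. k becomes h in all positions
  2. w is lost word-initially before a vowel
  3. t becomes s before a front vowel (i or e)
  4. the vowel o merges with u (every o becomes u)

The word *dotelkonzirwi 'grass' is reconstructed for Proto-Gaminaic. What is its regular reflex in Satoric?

duselhunzirwi

Satoric: *dotelkonzirwi
  dotelkonzirwi → dotelhonzirwi   [unconditioned shift]
  dotelhonzirwi (rule 2 does not apply)
  dotelhonzirwi → doselhonzirwi   [palatalisation]
  doselhonzirwi → duselhunzirwi   [vowel merger]
  giving Satoric duselhunzirwi.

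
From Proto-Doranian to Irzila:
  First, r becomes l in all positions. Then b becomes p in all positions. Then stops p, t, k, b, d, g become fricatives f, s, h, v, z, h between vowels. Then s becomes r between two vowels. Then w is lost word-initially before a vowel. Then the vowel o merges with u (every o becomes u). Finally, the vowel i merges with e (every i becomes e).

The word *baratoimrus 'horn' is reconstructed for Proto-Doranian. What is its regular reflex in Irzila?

palaruemlus

Irzila: start from *baratoimrus.
  rule 1 (unconditioned shift): baratoimrus → balatoimlus
  rule 2 (unconditioned shift): balatoimlus → palatoimlus
  rule 3 (intervocalic lenition): palatoimlus → palasoimlus
  rule 4 (rhotacism): palasoimlus → palaroimlus
  rule 5: no change — palaroimlus
  rule 6 (vowel merger): palaroimlus → palaruimlus
  rule 7 (vowel merger): palaruimlus → palaruemlus
  ⇒ Irzila palaruemlus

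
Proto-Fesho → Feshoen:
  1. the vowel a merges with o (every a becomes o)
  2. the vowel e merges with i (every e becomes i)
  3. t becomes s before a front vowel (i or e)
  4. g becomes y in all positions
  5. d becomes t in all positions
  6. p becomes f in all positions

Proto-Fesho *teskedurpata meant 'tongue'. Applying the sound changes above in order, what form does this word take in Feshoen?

siskiturfoto

Feshoen: *teskedurpata > teskedurpoto > tiskidurpoto > siskidurpoto > siskiturpoto > siskiturfoto  (by vowel merger, vowel merger, palatalisation, unconditioned shift, unconditioned shift)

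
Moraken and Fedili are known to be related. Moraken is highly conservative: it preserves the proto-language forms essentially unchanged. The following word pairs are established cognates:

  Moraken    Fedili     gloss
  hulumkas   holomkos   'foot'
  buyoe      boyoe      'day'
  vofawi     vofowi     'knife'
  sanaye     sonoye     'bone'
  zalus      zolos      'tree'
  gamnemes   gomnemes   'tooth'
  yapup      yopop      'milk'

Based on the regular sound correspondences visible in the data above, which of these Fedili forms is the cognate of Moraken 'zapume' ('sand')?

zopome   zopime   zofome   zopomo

yapup ~ yopop — Moraken a corresponds to Fedili o after a consonant, before a labial obstruent.
hulumkas ~ holomkos — Moraken u corresponds to Fedili o after a consonant, before a nasal.
Applying these to Moraken 'zapume':
  zapume → zopume   (a→o after a consonant, before a labial obstruent)
  zopume → zopome   (u→o after a consonant, before a nasal)
So the Fedili cognate is 'zopome'.

zopome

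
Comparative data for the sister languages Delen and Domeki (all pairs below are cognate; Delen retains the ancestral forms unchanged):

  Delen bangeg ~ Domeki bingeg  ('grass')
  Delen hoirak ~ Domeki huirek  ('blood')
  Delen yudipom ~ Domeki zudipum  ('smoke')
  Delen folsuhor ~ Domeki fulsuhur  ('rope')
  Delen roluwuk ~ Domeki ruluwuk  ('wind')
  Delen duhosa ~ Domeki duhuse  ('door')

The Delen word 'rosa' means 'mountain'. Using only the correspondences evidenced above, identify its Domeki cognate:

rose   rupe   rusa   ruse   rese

folsuhor ~ fulsuhur, roluwuk ~ ruluwuk — Delen o corresponds to Domeki u after a consonant, before a consonant other than r, m, n, p, b, f, v.
duhosa ~ duhuse — Delen a corresponds to Domeki e word-finally.
Applying these to Delen 'rosa':
  rosa → rusa   (o→u after a consonant, before a consonant other than r, m, n, p, b, f, v)
  rusa → ruse   (a→e word-finally)
So the Domeki cognate is 'ruse'.

ruse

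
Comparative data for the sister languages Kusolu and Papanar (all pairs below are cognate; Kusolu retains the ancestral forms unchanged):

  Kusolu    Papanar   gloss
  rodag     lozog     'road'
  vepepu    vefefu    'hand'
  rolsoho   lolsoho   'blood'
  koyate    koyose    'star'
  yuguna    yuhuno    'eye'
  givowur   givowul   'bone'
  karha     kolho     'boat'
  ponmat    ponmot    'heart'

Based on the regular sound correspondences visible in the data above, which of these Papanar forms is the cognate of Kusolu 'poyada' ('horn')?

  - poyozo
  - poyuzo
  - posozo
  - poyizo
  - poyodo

rodag ~ lozog, koyate ~ koyose — Kusolu a corresponds to Papanar o after a consonant, before a consonant other than r, m, n, p, b, f, v.
rodag ~ lozog — Kusolu d corresponds to Papanar z between vowels (before a back vowel).
yuguna ~ yuhuno, karha ~ kolho — Kusolu a corresponds to Papanar o word-finally.
Applying these to Kusolu 'poyada':
  poyada → poyoda   (a→o after a consonant, before a consonant other than r, m, n, p, b, f, v)
  poyoda → poyoza   (d→z between vowels (before a back vowel))
  poyoza → poyozo   (a→o word-finally)
So the Papanar cognate is 'poyozo'.

poyozo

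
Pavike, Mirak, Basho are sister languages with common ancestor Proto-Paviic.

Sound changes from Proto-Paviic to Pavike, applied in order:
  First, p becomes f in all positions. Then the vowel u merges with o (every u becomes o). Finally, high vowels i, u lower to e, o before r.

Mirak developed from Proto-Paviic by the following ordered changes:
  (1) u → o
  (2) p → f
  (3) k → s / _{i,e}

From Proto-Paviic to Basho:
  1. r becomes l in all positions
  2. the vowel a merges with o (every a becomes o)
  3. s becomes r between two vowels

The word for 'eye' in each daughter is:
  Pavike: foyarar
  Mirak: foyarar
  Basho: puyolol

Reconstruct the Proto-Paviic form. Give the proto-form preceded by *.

Position 6: Pavike has a, Mirak has a, Basho has o. Pavike preserves a here (none of its changes turn any other segment into a), so the proto-segment is *a.
Position 1: Pavike has f, Mirak has f, Basho has p. Basho preserves p here (none of its changes turn any other segment into p), so the proto-segment is *p.
Position 5: Pavike has r, Mirak has r, Basho has l. Pavike preserves r here (none of its changes turn any other segment into r), so the proto-segment is *r.
This points to *puyarar. Verify forward in each daughter:
Pavike: start from *puyarar.
  rule 1 (unconditioned shift): puyarar → fuyarar
  rule 2 (vowel merger): fuyarar → foyarar
  rule 3: no change — foyarar
  ⇒ Pavike foyarar
Mirak: start from *puyarar.
  rule 1 (vowel merger): puyarar → poyarar
  rule 2 (unconditioned shift): poyarar → foyarar
  rule 3: no change — foyarar
  ⇒ Mirak foyarar
Basho: *puyarar
  puyarar → puyalal   [unconditioned shift]
  puyalal → puyolol   [vowel merger]
  puyolol (rule 3 does not apply)
  giving Basho puyolol.
Only *puyarar yields all of Pavike foyarar, Mirak foyarar, Basho puyolol.

*puyarar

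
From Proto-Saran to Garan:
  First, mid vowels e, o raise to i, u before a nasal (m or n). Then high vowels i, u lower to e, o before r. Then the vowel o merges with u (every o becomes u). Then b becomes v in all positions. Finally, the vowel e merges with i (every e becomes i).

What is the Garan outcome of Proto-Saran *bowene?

Garan: *bowene > bowine > buwine > vuwine > vuwini  (by pre-nasal raising, vowel merger, unconditioned shift, vowel merger)

vuwini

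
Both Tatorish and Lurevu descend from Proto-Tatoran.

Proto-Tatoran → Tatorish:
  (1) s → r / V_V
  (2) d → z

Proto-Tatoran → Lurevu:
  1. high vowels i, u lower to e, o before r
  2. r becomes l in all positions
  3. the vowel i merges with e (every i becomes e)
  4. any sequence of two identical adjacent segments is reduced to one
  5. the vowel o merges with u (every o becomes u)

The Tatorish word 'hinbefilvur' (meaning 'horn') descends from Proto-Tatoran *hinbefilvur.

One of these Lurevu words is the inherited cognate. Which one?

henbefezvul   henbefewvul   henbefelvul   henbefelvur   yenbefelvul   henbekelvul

Lurevu: start from *hinbefilvur.
  rule 1 (pre-rhotic lowering): hinbefilvur → hinbefilvor
  rule 2 (unconditioned shift): hinbefilvor → hinbefilvol
  rule 3 (vowel merger): hinbefilvol → henbefelvol
  rule 4: no change — henbefelvol
  rule 5 (vowel merger): henbefelvol → henbefelvul
  ⇒ Lurevu henbefelvul
The other candidates each miss or misapply at least one Lurevu change.

henbefelvul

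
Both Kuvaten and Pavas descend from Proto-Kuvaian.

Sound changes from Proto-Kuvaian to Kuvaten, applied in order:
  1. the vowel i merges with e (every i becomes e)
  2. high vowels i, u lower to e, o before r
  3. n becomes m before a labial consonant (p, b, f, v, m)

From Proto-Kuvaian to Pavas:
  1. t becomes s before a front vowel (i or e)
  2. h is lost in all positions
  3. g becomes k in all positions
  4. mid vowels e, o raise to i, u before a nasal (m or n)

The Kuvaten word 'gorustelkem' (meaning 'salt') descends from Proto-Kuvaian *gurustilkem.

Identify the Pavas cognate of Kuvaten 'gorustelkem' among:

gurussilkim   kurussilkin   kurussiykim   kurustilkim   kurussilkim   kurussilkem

Pavas: *gurustilkem > gurussilkem > kurussilkem > kurussilkim  (by palatalisation, unconditioned shift, pre-nasal raising)
Only 'kurussilkim' matches the regular Pavas development of *gurustilkem.

kurussilkim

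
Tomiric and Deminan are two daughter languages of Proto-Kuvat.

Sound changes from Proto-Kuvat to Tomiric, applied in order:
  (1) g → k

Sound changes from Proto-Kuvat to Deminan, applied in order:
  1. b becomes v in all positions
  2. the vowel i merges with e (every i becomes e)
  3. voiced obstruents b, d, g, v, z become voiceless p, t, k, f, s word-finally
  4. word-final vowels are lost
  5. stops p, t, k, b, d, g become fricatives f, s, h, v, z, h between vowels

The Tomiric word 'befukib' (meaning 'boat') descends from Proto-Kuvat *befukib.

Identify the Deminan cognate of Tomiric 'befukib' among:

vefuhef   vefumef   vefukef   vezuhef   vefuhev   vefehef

Deminan: start from *befukib.
  rule 1 (unconditioned shift): befukib → vefukiv
  rule 2 (vowel merger): vefukiv → vefukev
  rule 3 (final devoicing): vefukev → vefukef
  rule 4: no change — vefukef
  rule 5 (intervocalic lenition): vefukef → vefuhef
  ⇒ Deminan vefuhef

vefuhef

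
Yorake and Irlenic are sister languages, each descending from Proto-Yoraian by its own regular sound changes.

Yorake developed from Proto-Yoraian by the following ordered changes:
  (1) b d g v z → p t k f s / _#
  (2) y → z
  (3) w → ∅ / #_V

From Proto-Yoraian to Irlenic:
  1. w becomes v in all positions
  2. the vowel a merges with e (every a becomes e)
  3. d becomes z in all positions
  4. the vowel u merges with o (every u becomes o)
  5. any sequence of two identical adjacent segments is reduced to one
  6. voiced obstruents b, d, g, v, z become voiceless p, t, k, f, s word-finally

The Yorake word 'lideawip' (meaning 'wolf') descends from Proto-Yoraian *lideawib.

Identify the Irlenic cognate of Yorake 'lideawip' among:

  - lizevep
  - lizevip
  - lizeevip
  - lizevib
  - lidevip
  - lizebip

lizevip

Irlenic: start from *lideawib.
  rule 1 (unconditioned shift): lideawib → lideavib
  rule 2 (vowel merger): lideavib → lideevib
  rule 3 (unconditioned shift): lideevib → lizeevib
  rule 4: no change — lizeevib
  rule 5 (degemination): lizeevib → lizevib
  rule 6 (final devoicing): lizevib → lizevip
  ⇒ Irlenic lizevip
Only 'lizevip' matches the regular Irlenic development of *lideawib.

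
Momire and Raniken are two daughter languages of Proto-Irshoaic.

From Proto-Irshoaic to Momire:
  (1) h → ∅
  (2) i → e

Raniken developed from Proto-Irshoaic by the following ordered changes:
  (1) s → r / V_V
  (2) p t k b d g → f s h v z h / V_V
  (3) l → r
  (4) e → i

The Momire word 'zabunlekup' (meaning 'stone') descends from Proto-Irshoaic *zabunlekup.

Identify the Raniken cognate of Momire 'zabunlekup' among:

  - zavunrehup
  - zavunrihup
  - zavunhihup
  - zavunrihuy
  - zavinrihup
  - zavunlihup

Raniken: *zabunlekup
  zabunlekup (rule 1 does not apply)
  zabunlekup → zavunlehup   [intervocalic lenition]
  zavunlehup → zavunrehup   [unconditioned shift]
  zavunrehup → zavunrihup   [vowel merger]
  giving Raniken zavunrihup.
Only 'zavunrihup' matches the regular Raniken development of *zabunlekup.

zavunrihup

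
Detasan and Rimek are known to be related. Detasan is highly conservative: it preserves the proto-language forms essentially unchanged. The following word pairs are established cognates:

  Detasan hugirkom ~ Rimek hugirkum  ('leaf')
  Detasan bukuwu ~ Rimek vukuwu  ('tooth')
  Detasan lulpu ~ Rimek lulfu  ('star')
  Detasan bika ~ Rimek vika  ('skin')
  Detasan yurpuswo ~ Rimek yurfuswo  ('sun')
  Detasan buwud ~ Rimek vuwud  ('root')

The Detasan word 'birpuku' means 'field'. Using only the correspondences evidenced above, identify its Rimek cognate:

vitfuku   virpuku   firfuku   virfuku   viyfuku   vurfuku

bika ~ vika — Detasan b corresponds to Rimek v word-initially before a front vowel.
lulpu ~ lulfu, yurpuswo ~ yurfuswo — Detasan p corresponds to Rimek f after a consonant, before a back vowel.
Applying these to Detasan 'birpuku':
  birpuku → virpuku   (b→v word-initially before a front vowel)
  virpuku → virfuku   (p→f after a consonant, before a back vowel)
So the Rimek cognate is 'virfuku'.

virfuku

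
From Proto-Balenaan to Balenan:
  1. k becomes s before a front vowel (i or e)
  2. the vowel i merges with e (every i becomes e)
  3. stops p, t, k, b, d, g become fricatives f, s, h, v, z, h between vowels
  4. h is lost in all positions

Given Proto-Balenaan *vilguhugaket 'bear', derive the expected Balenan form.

velguuaset

Balenan: *vilguhugaket > vilguhugaset > velguhugaset > velguhuhaset > velguuaset  (by palatalisation, vowel merger, intervocalic lenition, h-loss)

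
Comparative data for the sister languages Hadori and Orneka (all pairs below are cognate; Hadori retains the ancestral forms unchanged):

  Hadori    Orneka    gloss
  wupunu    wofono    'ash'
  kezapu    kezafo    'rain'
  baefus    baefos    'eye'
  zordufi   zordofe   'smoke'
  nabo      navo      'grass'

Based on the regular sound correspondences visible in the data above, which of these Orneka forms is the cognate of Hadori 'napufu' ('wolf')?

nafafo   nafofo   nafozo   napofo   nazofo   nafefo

wupunu ~ wofono, kezapu ~ kezafo — Hadori p corresponds to Orneka f between vowels (before a back vowel).
zordufi ~ zordofe — Hadori u corresponds to Orneka o after a consonant, before a labial obstruent.
wupunu ~ wofono, kezapu ~ kezafo — Hadori u corresponds to Orneka o word-finally.
Applying these to Hadori 'napufu':
  napufu → nafufu   (p→f between vowels (before a back vowel))
  nafufu → nafofu   (u→o after a consonant, before a labial obstruent)
  nafofu → nafofo   (u→o word-finally)
So the Orneka cognate is 'nafofo'.

nafofo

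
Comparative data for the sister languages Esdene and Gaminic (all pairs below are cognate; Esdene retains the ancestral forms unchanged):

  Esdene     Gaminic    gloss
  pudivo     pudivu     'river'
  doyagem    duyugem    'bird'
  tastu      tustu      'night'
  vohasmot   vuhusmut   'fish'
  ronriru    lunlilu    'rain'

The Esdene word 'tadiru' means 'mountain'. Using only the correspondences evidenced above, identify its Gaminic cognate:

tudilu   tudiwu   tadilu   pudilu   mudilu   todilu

tudilu

doyagem ~ duyugem, tastu ~ tustu — Esdene a corresponds to Gaminic u after a consonant, before a consonant other than r, m, n, p, b, f, v.
ronriru ~ lunlilu — Esdene r corresponds to Gaminic l between vowels (before a back vowel).
Applying these to Esdene 'tadiru':
  tadiru → tudiru   (a→u after a consonant, before a consonant other than r, m, n, p, b, f, v)
  tudiru → tudilu   (r→l between vowels (before a back vowel))
So the Gaminic cognate is 'tudilu'.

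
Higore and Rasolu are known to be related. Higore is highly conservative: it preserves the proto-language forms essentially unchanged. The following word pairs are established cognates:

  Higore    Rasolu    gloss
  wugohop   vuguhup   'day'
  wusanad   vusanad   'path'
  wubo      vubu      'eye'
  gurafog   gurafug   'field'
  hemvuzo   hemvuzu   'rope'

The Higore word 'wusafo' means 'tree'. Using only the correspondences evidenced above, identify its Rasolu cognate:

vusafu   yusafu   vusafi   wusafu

vusafu

wugohop ~ vuguhup, wusanad ~ vusanad — Higore w corresponds to Rasolu v word-initially before a back vowel.
wubo ~ vubu, hemvuzo ~ hemvuzu — Higore o corresponds to Rasolu u word-finally.
Applying these to Higore 'wusafo':
  wusafo → vusafo   (w→v word-initially before a back vowel)
  vusafo → vusafu   (o→u word-finally)
So the Rasolu cognate is 'vusafu'.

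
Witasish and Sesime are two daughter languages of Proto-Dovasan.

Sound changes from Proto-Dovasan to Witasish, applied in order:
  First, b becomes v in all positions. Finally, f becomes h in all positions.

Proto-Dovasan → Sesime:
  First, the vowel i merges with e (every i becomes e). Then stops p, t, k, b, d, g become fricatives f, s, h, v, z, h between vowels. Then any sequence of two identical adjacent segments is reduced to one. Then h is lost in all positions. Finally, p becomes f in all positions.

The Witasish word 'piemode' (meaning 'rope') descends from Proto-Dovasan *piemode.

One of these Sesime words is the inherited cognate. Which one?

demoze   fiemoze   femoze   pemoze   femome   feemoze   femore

femoze

Sesime: start from *piemode.
  rule 1 (vowel merger): piemode → peemode
  rule 2 (intervocalic lenition): peemode → peemoze
  rule 3 (degemination): peemoze → pemoze
  rule 4: no change — pemoze
  rule 5 (unconditioned shift): pemoze → femoze
  ⇒ Sesime femoze
Only 'femoze' matches the regular Sesime development of *piemode.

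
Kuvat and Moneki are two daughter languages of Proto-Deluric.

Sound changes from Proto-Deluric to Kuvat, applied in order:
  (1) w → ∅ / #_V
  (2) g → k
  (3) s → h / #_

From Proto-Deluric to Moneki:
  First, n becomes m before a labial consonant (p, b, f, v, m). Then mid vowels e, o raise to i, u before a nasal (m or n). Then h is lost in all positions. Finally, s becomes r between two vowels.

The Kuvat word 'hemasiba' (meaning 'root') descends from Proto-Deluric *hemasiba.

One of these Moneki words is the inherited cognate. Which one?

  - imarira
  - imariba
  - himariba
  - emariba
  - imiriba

imariba

Moneki: *hemasiba
  hemasiba (rule 1 does not apply)
  hemasiba → himasiba   [pre-nasal raising]
  himasiba → imasiba   [h-loss]
  imasiba → imariba   [rhotacism]
  giving Moneki imariba.
Among the options, 'imariba' alone shows every Moneki change applied in order.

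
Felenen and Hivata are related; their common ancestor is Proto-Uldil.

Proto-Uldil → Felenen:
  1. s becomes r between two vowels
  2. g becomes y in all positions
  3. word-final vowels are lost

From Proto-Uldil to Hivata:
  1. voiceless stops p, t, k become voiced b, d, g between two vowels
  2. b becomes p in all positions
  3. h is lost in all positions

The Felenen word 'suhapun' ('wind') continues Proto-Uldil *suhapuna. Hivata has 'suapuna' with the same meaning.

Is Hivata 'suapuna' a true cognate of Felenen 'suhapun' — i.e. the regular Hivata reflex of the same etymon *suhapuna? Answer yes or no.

yes

Derive the expected Hivata reflex of *suhapuna:
Hivata: *suhapuna > suhabuna > suhapuna > suapuna  (by intervocalic voicing, unconditioned shift, h-loss)
Hivata 'suapuna' matches the regular reflex exactly, so the pair is cognate.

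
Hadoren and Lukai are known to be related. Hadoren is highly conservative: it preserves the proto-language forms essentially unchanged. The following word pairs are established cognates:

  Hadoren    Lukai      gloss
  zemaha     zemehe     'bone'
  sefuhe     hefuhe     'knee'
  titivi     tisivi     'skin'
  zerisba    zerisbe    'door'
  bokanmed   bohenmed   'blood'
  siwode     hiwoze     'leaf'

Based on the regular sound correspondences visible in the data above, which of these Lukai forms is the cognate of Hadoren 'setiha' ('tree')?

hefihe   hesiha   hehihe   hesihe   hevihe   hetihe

hesihe

sefuhe ~ hefuhe — Hadoren s corresponds to Lukai h word-initially before a front vowel.
titivi ~ tisivi — Hadoren t corresponds to Lukai s between vowels (before a front vowel).
zemaha ~ zemehe, zerisba ~ zerisbe — Hadoren a corresponds to Lukai e word-finally.
Applying these to Hadoren 'setiha':
  setiha → hetiha   (s→h word-initially before a front vowel)
  hetiha → hesiha   (t→s between vowels (before a front vowel))
  hesiha → hesihe   (a→e word-finally)
So the Lukai cognate is 'hesihe'.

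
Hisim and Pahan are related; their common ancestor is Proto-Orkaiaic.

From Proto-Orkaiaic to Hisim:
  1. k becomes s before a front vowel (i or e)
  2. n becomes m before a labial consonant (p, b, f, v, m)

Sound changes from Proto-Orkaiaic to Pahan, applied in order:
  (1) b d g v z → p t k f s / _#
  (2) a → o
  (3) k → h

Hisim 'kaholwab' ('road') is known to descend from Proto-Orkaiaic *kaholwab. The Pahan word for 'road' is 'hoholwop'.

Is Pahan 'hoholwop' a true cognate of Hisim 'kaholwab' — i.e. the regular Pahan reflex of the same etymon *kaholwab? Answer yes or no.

yes

Derive the expected Pahan reflex of *kaholwab:
Pahan: *kaholwab
  kaholwab → kaholwap   [final devoicing]
  kaholwap → koholwop   [vowel merger]
  koholwop → hoholwop   [unconditioned shift]
  giving Pahan hoholwop.
Pahan 'hoholwop' matches the regular reflex exactly, so the pair is cognate.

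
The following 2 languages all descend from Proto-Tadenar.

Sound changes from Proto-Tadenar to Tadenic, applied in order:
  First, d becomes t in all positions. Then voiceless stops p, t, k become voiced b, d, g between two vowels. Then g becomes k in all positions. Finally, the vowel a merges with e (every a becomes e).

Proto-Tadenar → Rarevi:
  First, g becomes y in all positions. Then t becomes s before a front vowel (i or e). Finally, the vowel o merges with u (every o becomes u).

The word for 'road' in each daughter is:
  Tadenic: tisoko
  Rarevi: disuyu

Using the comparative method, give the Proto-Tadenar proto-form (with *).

Position 1: Tadenic has t, Rarevi has d. Rarevi preserves d here (none of its changes turn any other segment into d), so the proto-segment is *d.
Position 5: Tadenic has k, Rarevi has y. Taking the neighbouring segments as reconstructed: Tadenic k could go back to *k or *g; Rarevi y could go back to *g or *y — the one source consistent with every daughter is *g.
Continuing position by position gives *disogo; check it forward:
Tadenic: *disogo > tisogo > tisoko  (by unconditioned shift, unconditioned shift)
Rarevi: *disogo > disoyo > disuyu  (by unconditioned shift, vowel merger)
Only *disogo yields all of Tadenic tisoko, Rarevi disuyu.

*disogo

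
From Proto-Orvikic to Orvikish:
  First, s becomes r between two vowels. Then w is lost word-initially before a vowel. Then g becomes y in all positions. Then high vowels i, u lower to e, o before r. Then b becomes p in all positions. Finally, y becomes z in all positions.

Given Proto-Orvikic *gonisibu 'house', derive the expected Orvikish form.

Orvikish: start from *gonisibu.
  rule 1 (rhotacism): gonisibu → goniribu
  rule 2: no change — goniribu
  rule 3 (unconditioned shift): goniribu → yoniribu
  rule 4 (pre-rhotic lowering): yoniribu → yoneribu
  rule 5 (unconditioned shift): yoneribu → yoneripu
  rule 6 (unconditioned shift): yoneripu → zoneripu
  ⇒ Orvikish zoneripu

zoneripu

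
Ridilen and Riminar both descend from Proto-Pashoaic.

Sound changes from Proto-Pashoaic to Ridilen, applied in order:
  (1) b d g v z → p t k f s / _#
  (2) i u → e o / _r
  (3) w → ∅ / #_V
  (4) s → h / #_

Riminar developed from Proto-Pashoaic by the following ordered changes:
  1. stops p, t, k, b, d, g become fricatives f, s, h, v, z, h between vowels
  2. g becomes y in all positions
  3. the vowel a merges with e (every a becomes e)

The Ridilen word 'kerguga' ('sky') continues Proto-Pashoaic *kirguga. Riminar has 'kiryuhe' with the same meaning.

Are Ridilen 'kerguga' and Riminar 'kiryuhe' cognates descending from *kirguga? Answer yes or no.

yes

Derive the expected Riminar reflex of *kirguga:
Riminar: *kirguga
  kirguga → kirguha   [intervocalic lenition]
  kirguha → kiryuha   [unconditioned shift]
  kiryuha → kiryuhe   [vowel merger]
  giving Riminar kiryuhe.
Riminar 'kiryuhe' matches the regular reflex exactly, so the pair is cognate.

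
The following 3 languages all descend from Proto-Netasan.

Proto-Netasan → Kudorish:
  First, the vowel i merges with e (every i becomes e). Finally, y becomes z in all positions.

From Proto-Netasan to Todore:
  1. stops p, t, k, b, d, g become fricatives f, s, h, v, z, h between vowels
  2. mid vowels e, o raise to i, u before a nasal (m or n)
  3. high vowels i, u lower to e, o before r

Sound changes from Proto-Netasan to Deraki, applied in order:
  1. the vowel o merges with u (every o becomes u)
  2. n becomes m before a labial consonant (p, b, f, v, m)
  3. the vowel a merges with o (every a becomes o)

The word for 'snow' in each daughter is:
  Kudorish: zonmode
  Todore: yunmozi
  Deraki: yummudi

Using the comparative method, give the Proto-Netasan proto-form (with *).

*yonmodi

Position 5: Kudorish has o, Todore has o, Deraki has u. Kudorish preserves o here (none of its changes turn any other segment into o), so the proto-segment is *o.
Position 6: Kudorish has d, Todore has z, Deraki has d. Kudorish preserves d here (none of its changes turn any other segment into d), so the proto-segment is *d.
Verify the candidate proto-form against each daughter:
Kudorish: *yonmodi
  yonmodi → yonmode   [vowel merger]
  yonmode → zonmode   [unconditioned shift]
  giving Kudorish zonmode.
Todore: *yonmodi > yonmozi > yunmozi  (by intervocalic lenition, pre-nasal raising)
Deraki: start from *yonmodi.
  rule 1 (vowel merger): yonmodi → yunmudi
  rule 2 (nasal place assimilation): yunmudi → yummudi
  rule 3: no change — yummudi
  ⇒ Deraki yummudi
*yonmodi is the unique common source.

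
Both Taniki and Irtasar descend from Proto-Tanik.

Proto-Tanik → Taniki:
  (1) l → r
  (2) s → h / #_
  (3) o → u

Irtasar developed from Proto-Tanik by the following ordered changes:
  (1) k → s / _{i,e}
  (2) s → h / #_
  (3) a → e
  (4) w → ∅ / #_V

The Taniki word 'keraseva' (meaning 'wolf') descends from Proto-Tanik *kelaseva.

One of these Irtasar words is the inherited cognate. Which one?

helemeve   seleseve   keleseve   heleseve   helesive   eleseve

Irtasar: *kelaseva > selaseva > helaseva > heleseve  (by palatalisation, debuccalisation, vowel merger)
The other candidates each miss or misapply at least one Irtasar change.

heleseve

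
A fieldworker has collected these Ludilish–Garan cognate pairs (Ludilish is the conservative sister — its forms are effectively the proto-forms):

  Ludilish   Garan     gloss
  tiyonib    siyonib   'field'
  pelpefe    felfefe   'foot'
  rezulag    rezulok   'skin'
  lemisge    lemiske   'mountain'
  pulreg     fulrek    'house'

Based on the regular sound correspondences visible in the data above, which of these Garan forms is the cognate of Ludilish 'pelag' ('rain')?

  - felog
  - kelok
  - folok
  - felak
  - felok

felok

pelpefe ~ felfefe — Ludilish p corresponds to Garan f word-initially before a front vowel.
rezulag ~ rezulok — Ludilish a corresponds to Garan o after a consonant, before a consonant other than r, m, n, p, b, f, v.
rezulag ~ rezulok, pulreg ~ fulrek — Ludilish g corresponds to Garan k word-finally.
Applying these to Ludilish 'pelag':
  pelag → felag   (p→f word-initially before a front vowel)
  felag → felog   (a→o after a consonant, before a consonant other than r, m, n, p, b, f, v)
  felog → felok   (g→k word-finally)
So the Garan cognate is 'felok'.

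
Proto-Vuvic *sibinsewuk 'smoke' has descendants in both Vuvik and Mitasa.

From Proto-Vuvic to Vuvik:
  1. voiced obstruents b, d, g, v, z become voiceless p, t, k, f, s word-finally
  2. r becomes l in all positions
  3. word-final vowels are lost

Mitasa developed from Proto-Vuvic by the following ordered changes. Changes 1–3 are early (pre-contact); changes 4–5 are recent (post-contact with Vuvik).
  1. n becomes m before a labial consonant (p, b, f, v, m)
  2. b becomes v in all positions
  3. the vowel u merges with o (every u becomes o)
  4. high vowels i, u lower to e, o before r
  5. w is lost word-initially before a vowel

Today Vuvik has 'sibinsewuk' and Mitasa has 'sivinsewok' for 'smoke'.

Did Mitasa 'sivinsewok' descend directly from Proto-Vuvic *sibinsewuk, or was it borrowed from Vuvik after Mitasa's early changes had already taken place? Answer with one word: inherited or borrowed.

inherited

If inherited, *sibinsewuk would pass through all of Mitasa's changes:
Mitasa: *sibinsewuk
  sibinsewuk (rule 1 does not apply)
  sibinsewuk → sivinsewuk   [unconditioned shift]
  sivinsewuk → sivinsewok   [vowel merger]
  sivinsewok (rule 4 does not apply)
  sivinsewok (rule 5 does not apply)
  giving Mitasa sivinsewok.
If borrowed from Vuvik 'sibinsewuk' after the early changes, it would undergo only the recent ones:
  rule 4 (pre-rhotic lowering): no change (sibinsewuk)
  rule 5 (glide loss): no change (sibinsewuk)
  ⇒ as a loan: sibinsewuk
Mitasa 'sivinsewok' matches the inherited outcome exactly, so it is an inherited cognate, not a loan.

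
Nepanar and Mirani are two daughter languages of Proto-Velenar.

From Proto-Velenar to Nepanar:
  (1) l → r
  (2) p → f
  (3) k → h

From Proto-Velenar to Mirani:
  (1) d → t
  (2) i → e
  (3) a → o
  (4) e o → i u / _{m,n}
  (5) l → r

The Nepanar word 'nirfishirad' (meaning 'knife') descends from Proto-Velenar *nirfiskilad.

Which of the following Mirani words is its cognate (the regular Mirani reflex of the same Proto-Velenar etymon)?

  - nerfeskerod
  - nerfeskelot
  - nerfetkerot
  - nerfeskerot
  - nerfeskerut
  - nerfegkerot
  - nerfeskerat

Mirani: *nirfiskilad
  nirfiskilad → nirfiskilat   [unconditioned shift]
  nirfiskilat → nerfeskelat   [vowel merger]
  nerfeskelat → nerfeskelot   [vowel merger]
  nerfeskelot (rule 4 does not apply)
  nerfeskelot → nerfeskerot   [unconditioned shift]
  giving Mirani nerfeskerot.

nerfeskerot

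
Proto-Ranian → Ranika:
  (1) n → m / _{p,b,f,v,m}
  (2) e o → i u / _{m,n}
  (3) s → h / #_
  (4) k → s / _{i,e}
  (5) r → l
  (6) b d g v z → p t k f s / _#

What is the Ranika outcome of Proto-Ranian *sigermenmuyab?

Ranika: *sigermenmuyab > sigermemmuyab > sigermimmuyab > higermimmuyab > higelmimmuyab > higelmimmuyap  (by nasal place assimilation, pre-nasal raising, debuccalisation, unconditioned shift, final devoicing)

higelmimmuyap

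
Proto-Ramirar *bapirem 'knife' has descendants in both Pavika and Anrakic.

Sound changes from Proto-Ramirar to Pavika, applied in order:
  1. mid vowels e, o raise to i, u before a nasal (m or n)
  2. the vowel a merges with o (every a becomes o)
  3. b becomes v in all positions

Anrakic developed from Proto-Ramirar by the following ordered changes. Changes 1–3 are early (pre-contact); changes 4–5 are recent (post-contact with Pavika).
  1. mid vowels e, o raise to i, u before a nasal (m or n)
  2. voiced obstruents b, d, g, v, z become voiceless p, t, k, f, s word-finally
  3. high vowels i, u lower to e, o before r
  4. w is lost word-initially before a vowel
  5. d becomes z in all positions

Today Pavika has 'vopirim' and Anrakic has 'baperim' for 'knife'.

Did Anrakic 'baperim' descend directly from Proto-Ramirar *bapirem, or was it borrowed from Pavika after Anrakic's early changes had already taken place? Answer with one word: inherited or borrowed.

If inherited, *bapirem would pass through all of Anrakic's changes:
Anrakic: *bapirem > bapirim > baperim  (by pre-nasal raising, pre-rhotic lowering)
If borrowed from Pavika 'vopirim' after the early changes, it would undergo only the recent ones:
  rule 4 (glide loss): no change (vopirim)
  rule 5 (unconditioned shift): no change (vopirim)
  ⇒ as a loan: vopirim
Anrakic 'baperim' matches the inherited outcome exactly, so it is an inherited cognate, not a loan.

inherited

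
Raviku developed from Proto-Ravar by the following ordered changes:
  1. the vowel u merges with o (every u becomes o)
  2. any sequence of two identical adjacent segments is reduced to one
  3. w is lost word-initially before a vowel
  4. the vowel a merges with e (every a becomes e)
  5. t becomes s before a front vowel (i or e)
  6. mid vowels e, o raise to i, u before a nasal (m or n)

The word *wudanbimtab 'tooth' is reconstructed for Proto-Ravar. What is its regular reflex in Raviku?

Raviku: start from *wudanbimtab.
  rule 1 (vowel merger): wudanbimtab → wodanbimtab
  rule 2: no change — wodanbimtab
  rule 3 (glide loss): wodanbimtab → odanbimtab
  rule 4 (vowel merger): odanbimtab → odenbimteb
  rule 5 (palatalisation): odenbimteb → odenbimseb
  rule 6 (pre-nasal raising): odenbimseb → odinbimseb
  ⇒ Raviku odinbimseb

odinbimseb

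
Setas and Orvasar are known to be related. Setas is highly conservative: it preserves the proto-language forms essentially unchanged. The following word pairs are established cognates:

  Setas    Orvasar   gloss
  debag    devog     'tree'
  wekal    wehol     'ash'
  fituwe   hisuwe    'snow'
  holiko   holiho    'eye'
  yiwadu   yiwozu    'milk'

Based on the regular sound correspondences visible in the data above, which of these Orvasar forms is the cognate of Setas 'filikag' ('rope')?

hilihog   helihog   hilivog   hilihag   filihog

fituwe ~ hisuwe — Setas f corresponds to Orvasar h word-initially before a front vowel.
wekal ~ wehol — Setas k corresponds to Orvasar h between vowels (before a back vowel).
debag ~ devog, wekal ~ wehol — Setas a corresponds to Orvasar o after a consonant, before a consonant other than r, m, n, p, b, f, v.
Applying these to Setas 'filikag':
  filikag → hilikag   (f→h word-initially before a front vowel)
  hilikag → hilihag   (k→h between vowels (before a back vowel))
  hilihag → hilihog   (a→o after a consonant, before a consonant other than r, m, n, p, b, f, v)
So the Orvasar cognate is 'hilihog'.

hilihog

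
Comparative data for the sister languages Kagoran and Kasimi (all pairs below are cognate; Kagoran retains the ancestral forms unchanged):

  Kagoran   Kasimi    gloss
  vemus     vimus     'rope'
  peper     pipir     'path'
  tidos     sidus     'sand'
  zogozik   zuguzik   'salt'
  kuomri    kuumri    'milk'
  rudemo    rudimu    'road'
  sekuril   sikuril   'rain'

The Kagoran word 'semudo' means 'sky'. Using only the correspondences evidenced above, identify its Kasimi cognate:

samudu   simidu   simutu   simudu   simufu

simudu

vemus ~ vimus, rudemo ~ rudimu — Kagoran e corresponds to Kasimi i after a consonant, before a nasal.
rudemo ~ rudimu — Kagoran o corresponds to Kasimi u word-finally.
Applying these to Kagoran 'semudo':
  semudo → simudo   (e→i after a consonant, before a nasal)
  simudo → simudu   (o→u word-finally)
So the Kasimi cognate is 'simudu'.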